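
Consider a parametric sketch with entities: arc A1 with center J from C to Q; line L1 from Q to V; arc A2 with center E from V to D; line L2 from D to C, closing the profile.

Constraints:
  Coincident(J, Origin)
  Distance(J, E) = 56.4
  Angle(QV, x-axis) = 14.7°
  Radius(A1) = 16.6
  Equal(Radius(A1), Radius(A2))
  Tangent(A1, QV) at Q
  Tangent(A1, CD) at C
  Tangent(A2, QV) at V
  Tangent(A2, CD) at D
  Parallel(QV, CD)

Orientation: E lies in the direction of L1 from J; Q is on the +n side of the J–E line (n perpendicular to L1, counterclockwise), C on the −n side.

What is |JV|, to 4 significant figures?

58.79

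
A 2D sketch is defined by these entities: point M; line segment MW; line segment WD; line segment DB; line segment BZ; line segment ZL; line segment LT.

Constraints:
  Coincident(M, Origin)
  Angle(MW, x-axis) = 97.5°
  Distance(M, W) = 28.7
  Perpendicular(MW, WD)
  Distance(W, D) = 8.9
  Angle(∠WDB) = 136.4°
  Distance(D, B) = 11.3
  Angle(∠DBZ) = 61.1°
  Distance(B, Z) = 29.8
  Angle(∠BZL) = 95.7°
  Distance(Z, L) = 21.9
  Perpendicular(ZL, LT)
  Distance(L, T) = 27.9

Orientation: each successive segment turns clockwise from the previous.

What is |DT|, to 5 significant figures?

14.723

M is at the origin; MW runs at 97.5° with length 28.7, so W = (-3.7461, 28.454). MW ⟂ WD, so WD runs at 7.5000°; with |WD| = 8.9, D = (5.0778, 29.616). ∠WDB = 136.4° gives DB at -36.100° from the x-axis; with |DB| = 11.3, B = (14.208, 22.958). ∠DBZ = 61.1° gives BZ at -155.00° from the x-axis; with |BZ| = 29.8, Z = (-12.800, 10.364). ∠BZL = 95.7° gives ZL at 120.70° from the x-axis; with |ZL| = 21.9, L = (-23.981, 29.195). ZL is perpendicular to LT, so LT runs at 30.700°; with |LT| = 27.9, T = (0.0090597, 43.439). Then |DT| = |T − D| = 14.723.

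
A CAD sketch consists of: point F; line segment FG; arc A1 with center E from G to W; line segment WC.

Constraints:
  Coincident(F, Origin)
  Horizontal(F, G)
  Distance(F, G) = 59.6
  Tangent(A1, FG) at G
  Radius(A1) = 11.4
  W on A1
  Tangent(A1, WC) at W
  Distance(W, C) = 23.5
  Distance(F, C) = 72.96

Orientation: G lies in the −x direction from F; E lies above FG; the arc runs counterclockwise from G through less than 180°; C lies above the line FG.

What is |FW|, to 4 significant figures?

52.99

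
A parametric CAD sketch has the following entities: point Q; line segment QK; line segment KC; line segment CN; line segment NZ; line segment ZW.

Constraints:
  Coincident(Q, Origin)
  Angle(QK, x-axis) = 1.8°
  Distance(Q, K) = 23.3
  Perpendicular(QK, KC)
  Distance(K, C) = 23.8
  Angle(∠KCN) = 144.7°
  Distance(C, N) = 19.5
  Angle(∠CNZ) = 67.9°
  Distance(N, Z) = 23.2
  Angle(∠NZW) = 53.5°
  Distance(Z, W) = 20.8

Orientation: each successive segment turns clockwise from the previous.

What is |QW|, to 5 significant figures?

29.620

Q is at the origin; QK runs at 1.8° with length 23.3, so K = (23.289, 0.73187). QK ⟂ KC, so KC runs at -88.200°; with |KC| = 23.8, C = (24.036, -23.056). ∠KCN = 144.7° gives CN at -123.50° from the x-axis; with |CN| = 19.5, N = (13.273, -39.317). ∠CNZ = 67.9° gives NZ at 124.40° from the x-axis; with |NZ| = 23.2, Z = (0.16607, -20.175). ∠NZW = 53.5° gives ZW at -2.1000° from the x-axis; with |ZW| = 20.8, W = (20.952, -20.937). Then |QW| = |W − Q| = 29.620.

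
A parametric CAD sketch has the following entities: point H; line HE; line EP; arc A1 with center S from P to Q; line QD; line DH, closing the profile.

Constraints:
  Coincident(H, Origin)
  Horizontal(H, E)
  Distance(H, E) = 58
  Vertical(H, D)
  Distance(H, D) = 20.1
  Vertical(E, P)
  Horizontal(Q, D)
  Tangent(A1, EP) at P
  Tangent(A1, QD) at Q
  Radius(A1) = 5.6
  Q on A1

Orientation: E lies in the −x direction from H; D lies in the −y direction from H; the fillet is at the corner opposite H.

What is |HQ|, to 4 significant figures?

56.12

H is at the origin; H and E share the same y with |HE| = 58.0 and E on the −x side, so E = (-58.00, 0.000). HD is vertical with |HD| = 20.1 and D on the −y side, so D = (0.000, -20.10). The virtual corner opposite H is at (-58.00, -20.10). Since A1 is tangent to EP there, SP ⟂ EP and the tangent condition forces SQ to be normal to QD, with radius 5.6, so the center S sits 5.6 in from both sides at S = (-52.40, -14.50). That places the tangent points at P = (-58.00, -14.50) on EP and Q = (-52.40, -20.10) on QD. Then |HQ| = |Q − H| = 56.12.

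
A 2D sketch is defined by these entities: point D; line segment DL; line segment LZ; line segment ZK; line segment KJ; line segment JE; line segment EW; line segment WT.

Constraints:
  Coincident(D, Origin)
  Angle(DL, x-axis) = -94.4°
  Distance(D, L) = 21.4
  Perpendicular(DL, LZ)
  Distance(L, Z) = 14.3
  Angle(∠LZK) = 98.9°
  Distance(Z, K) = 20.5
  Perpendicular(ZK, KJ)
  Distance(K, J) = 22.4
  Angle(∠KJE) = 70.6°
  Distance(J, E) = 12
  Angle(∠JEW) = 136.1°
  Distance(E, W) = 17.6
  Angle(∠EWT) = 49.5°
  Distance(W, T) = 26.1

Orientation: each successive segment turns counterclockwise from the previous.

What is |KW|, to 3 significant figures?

19.4

D is at the origin; DL runs at -94.4° with length 21.4, so L = (-1.64, -21.3). The perpendicularity gives LZ at right angles to DL, so LZ runs at -4.40°; with |LZ| = 14.3, Z = (12.6, -22.4). ∠LZK = 98.9° gives ZK at 76.7° from the x-axis; with |ZK| = 20.5, K = (17.3, -2.48). ZK ⟂ KJ, so KJ runs at 167°; with |KJ| = 22.4, J = (-4.47, 2.67). ∠KJE = 70.6° gives JE at -83.9° from the x-axis; with |JE| = 12.0, E = (-3.19, -9.26). ∠JEW = 136.1° gives EW at -40.0° from the x-axis; with |EW| = 17.6, W = (10.3, -20.6). Then |KW| = |W − K| = 19.4.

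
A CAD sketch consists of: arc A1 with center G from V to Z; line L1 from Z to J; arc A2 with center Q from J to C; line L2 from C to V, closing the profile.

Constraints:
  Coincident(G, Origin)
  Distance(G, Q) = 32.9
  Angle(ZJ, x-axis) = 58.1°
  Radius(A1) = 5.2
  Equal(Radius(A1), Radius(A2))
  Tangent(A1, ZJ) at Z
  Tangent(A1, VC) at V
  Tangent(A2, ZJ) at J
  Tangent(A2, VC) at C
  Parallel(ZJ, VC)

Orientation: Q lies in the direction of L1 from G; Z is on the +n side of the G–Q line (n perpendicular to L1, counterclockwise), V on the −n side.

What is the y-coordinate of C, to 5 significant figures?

25.183

The slot axis is L1's direction at 58.1°, so u = (cos 58.1°, sin 58.1°) = (0.52844, 0.84897) and n = (−sin 58.1°, cos 58.1°) = (-0.84897, 0.52844). G is at the origin and Q lies 32.9 along u from G, so Q = 32.9·u = (17.386, 27.931). Tangency of A1 to both parallel lines with radius 5.2 puts Z and V at G ± 5.2·n: Z = (-4.4147, 2.7479), V = (4.4147, -2.7479). Equal radii place J and C the same way about Q: J = Q + 5.2·n = (12.971, 30.679), C = Q − 5.2·n = (21.800, 25.183). So C.y = 25.183.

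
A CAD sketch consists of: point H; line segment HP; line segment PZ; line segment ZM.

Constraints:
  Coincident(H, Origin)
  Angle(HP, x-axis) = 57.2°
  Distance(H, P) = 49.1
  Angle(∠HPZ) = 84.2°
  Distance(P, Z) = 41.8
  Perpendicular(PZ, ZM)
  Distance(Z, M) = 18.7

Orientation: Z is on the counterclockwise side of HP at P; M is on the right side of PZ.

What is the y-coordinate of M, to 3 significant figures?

76.9

H is at the origin; HP runs at 57.2° with length 49.1, so P = 49.1·(cos 57.2°, sin 57.2°) = (26.6, 41.3). ∠HPZ = 84.2°, so PZ runs at 57.2° + (180° − 84.2°) = 153° from the x-axis; with |PZ| = 41.8, Z = P + 41.8·(cos 153°, sin 153°) = (-10.6, 60.2). The perpendicularity gives ZM at right angles to PZ; with |ZM| = 18.7 on the right of PZ, M = Z + 18.7·(0.454, 0.891) = (-2.16, 76.9). So M.y = 76.9.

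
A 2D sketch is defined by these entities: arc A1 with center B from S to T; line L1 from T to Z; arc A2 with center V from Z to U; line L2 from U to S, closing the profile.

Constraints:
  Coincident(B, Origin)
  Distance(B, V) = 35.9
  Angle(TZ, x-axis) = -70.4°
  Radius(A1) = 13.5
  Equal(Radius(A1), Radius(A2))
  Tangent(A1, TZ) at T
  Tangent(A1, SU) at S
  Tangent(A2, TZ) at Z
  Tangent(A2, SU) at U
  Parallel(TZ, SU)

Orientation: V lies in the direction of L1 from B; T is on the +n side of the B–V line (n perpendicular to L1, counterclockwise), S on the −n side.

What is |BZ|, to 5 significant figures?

38.354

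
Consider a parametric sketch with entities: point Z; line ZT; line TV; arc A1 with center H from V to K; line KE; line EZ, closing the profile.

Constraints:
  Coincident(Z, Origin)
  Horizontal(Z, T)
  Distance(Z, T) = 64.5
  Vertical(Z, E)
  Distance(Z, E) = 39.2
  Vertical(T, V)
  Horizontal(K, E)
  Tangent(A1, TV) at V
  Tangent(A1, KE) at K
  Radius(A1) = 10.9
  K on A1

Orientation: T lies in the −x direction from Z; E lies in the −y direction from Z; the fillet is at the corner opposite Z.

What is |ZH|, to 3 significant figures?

60.6

ZE is vertical with |ZE| = 39.2 and E on the −y side, so E = (0.00, -39.2). The virtual corner opposite Z is at (-64.5, -39.2). Since A1 is tangent to TV there, HV ⟂ TV and the tangent condition forces HK to be normal to KE, with radius 10.9, so the center H sits 10.9 in from both sides at H = (-53.6, -28.3). Then |ZH| = |H − Z| = 60.6.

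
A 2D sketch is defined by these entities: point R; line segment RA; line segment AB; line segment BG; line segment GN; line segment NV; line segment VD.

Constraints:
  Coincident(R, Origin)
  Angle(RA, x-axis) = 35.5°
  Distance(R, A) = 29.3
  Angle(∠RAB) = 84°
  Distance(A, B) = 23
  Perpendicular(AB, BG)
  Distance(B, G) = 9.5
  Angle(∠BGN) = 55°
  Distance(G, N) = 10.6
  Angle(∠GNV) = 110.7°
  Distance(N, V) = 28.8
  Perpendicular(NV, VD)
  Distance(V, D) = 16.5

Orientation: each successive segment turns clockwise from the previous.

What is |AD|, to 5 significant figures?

42.625

∠GNV = 110.7° gives NV at 15.200° from the x-axis; with |NV| = 28.8, V = (55.719, 10.421). The perpendicularity gives VD at right angles to NV, so VD runs at -74.800°; with |VD| = 16.5, D = (60.046, -5.5021). Then |AD| = |D − A| = 42.625.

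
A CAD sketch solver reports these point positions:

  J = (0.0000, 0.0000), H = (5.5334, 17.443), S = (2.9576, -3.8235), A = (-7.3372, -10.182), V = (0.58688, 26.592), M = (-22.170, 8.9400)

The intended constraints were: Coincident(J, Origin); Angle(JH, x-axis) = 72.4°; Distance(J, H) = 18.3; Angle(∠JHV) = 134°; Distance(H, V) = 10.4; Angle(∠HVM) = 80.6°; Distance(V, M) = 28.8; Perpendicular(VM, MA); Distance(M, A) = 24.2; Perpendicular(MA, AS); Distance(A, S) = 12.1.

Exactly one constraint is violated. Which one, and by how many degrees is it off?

Perpendicular(MA, AS) — off by 6.10°.

J = (0.00, 0.00) ✓; JH at 72.40° ✓; |JH| = 18.30 ✓; ∠JHV = 134.0° ✓; |HV| = 10.40 ✓; ∠HVM = 80.60° ✓; |VM| = 28.80 ✓; ∠(VM, MA) = 90.00° ✓; |MA| = 24.20 ✓; ∠(MA, AS) = 83.90° ✗; |AS| = 12.10 ✓.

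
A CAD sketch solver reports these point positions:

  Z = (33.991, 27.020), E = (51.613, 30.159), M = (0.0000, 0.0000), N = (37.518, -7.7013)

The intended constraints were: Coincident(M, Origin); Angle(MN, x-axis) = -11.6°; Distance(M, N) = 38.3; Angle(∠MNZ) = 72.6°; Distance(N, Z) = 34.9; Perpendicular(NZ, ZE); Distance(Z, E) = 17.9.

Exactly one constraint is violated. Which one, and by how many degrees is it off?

Perpendicular(NZ, ZE) — off by 4.30°.

M = (0.00, 0.00) ✓; MN at -11.60° ✓; |MN| = 38.30 ✓; ∠MNZ = 72.60° ✓; |NZ| = 34.90 ✓; ∠(NZ, ZE) = 85.70° ✗; |ZE| = 17.90 ✓.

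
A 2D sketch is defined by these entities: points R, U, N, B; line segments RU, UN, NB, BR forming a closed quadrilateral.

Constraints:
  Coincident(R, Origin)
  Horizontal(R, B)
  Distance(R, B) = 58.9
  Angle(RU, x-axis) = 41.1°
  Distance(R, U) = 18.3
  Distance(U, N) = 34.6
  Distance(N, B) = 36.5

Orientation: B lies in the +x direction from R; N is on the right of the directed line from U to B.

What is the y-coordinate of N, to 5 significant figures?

-19.498

R is at the origin; RB is horizontal with |RB| = 58.9 and B in +x, so B = (58.9, 0). RU runs at 41.1° with |RU| = 18.3, so U = (13.790, 12.030). N is determined by |UN| = 34.6 and |NB| = 36.5 together: it lies at the intersection of circle(U, 34.6) and circle(B, 36.5). With |UB| = 46.686, the foot of the radical line on UB is 21.896 from U and the perpendicular offset is √(34.6² − 21.896²) = 26.790. Taking the right-of-UB solution: N = (28.044, -19.498).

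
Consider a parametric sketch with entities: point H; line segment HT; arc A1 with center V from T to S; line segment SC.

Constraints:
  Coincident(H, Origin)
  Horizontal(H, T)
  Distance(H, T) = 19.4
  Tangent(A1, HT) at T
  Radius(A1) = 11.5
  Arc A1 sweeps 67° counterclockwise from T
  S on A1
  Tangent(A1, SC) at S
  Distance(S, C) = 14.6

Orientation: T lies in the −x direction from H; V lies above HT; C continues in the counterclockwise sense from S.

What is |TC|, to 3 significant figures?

26.1

H is at the origin; HT is horizontal with |HT| = 19.4 and T on the −x side, so T = (-19.4, 0.00). Tangency of A1 to HT means the radius VT is perpendicular to HT, so V = T + (0, 11.5) = (-19.4, 11.5). On A1, T sits at bearing -90° from V; a 67° counterclockwise sweep puts S at bearing -23°, so S = V + 11.5·(cos -23°, sin -23°) = (-8.81, 7.01). Since A1 is tangent to SC there, VS ⟂ SC, so SC runs along (−sin -23°, cos -23°); with |SC| = 14.6, C = (-3.11, 20.4). Then |TC| = |C − T| = 26.1.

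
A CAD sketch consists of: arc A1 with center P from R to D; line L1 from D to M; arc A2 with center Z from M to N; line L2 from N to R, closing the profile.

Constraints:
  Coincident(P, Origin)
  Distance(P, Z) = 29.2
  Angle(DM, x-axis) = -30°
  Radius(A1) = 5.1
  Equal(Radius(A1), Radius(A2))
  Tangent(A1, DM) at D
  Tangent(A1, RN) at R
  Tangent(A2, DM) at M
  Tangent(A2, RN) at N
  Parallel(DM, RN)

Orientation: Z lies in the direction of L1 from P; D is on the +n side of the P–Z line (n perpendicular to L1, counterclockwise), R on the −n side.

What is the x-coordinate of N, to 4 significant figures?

22.74

Tangency of A1 to both parallel lines with radius 5.1 puts D and R at P ± 5.1·n: D = (2.550, 4.417), R = (-2.550, -4.417). Equal radii place M and N the same way about Z: M = Z + 5.1·n = (27.84, -10.18), N = Z − 5.1·n = (22.74, -19.02). So N.x = 22.74.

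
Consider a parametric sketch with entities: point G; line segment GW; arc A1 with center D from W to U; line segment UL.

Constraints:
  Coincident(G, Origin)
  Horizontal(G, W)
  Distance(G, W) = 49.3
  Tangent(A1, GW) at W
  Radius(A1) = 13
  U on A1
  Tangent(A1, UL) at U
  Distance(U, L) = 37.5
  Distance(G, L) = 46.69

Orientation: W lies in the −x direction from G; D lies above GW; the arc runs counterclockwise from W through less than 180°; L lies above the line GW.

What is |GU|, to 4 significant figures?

38.27

Checks: |DU| = 13.00 ✓; ∠(DU, UL) = 90.00° ✓; |UL| = 37.50 ✓; |GL| = 46.69 ✓.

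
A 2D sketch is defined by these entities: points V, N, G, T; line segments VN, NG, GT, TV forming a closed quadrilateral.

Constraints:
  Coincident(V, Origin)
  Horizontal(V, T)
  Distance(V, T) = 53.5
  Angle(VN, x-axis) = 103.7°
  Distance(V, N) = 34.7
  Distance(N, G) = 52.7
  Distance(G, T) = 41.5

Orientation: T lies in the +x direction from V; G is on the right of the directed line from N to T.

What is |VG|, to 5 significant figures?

20.002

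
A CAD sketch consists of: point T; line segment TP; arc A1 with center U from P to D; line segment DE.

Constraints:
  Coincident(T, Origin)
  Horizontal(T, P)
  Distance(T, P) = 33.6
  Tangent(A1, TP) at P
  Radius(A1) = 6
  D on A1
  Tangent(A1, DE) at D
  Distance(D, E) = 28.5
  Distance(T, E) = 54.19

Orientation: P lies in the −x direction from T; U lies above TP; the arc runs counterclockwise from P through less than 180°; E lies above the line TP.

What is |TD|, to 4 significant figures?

29.75

Checks: |TP| = 33.60 ✓; |UD| = 6.000 ✓; ∠(UD, DE) = 90.00° ✓; |DE| = 28.50 ✓; |TE| = 54.19 ✓.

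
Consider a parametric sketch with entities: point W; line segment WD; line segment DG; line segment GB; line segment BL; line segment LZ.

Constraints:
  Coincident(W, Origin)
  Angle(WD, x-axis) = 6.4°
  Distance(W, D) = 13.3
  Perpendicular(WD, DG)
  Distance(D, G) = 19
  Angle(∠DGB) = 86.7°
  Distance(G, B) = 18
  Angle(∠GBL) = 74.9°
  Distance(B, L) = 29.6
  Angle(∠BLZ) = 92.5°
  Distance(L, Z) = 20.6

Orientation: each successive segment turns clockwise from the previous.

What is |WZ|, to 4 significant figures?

24.89

∠GBL = 74.9° gives BL at 78.00° from the x-axis; with |BL| = 29.6, L = (3.516, 10.58). ∠BLZ = 92.5° gives LZ at -9.500° from the x-axis; with |LZ| = 20.6, Z = (23.83, 7.181). Then |WZ| = |Z − W| = 24.89.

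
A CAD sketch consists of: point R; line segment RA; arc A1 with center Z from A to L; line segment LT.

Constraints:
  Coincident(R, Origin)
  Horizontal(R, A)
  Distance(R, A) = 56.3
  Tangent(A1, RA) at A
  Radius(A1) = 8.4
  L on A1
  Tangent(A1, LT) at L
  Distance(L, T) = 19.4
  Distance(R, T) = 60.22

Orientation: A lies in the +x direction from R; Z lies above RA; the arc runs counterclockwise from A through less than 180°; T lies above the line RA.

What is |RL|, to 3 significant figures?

64.6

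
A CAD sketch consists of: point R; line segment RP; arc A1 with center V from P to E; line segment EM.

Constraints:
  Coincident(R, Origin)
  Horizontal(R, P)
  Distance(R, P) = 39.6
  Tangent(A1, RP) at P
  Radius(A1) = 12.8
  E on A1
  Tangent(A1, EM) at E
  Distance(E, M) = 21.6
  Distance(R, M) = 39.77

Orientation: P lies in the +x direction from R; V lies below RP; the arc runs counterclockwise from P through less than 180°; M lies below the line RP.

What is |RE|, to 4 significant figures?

29.03

R is at the origin; RP is horizontal with |RP| = 39.6 and P on the +x side, so P = (39.60, 0.000). Tangency of A1 to RP means the radius VP is perpendicular to RP, so V = P + (0, -12.8) = (39.60, -12.80). Since VE ⟂ EM (tangency), |VM| = √(12.8² + 21.6²) = 25.11 regardless of where E sits on A1. So M lies on both circle(R, 39.77) and circle(V, 25.11); the below-RP intersection is M = (23.51, -32.08). E is the foot of the tangent from M: E = (26.96, -10.75).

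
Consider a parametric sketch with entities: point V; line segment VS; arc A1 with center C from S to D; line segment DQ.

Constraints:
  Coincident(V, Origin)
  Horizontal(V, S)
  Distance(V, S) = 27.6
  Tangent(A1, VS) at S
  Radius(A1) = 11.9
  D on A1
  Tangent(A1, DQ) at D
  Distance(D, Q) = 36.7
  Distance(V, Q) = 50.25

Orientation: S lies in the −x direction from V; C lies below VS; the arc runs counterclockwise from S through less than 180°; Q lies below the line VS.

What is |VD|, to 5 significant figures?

41.677

V is at the origin; VS is horizontal with |VS| = 27.6 and S on the −x side, so S = (-27.600, 0.0000). A1 meets VS tangentially, so CS is at right angles to VS, so C = S + (0, -11.9) = (-27.600, -11.900). Since CD ⟂ DQ (tangency), |CQ| = √(11.9² + 36.7²) = 38.581 regardless of where D sits on A1. So Q lies on both circle(V, 50.25) and circle(C, 38.581); the below-VS intersection is Q = (-14.385, -48.147). D is the foot of the tangent from Q: D = (-36.978, -19.226).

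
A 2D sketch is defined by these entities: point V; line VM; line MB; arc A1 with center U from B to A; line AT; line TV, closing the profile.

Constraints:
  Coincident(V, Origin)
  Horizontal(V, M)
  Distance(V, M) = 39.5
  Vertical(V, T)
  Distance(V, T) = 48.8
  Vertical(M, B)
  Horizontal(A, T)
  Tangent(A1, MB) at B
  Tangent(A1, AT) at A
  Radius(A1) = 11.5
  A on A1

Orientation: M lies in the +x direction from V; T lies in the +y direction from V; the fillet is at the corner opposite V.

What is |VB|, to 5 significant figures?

54.328

V is at the origin; V and M share the same y with |VM| = 39.5 and M on the +x side, so M = (39.500, 0.0000). V and T share the same x with |VT| = 48.8 and T on the +y side, so T = (0.0000, 48.800). The virtual corner opposite V is at (39.500, 48.800). A1 meets MB tangentially, so UB is at right angles to MB and tangency of A1 to AT means the radius UA is perpendicular to AT, with radius 11.5, so the center U sits 11.5 in from both sides at U = (28.000, 37.300). That places the tangent points at B = (39.500, 37.300) on MB and A = (28.000, 48.800) on AT. Then |VB| = |B − V| = 54.328.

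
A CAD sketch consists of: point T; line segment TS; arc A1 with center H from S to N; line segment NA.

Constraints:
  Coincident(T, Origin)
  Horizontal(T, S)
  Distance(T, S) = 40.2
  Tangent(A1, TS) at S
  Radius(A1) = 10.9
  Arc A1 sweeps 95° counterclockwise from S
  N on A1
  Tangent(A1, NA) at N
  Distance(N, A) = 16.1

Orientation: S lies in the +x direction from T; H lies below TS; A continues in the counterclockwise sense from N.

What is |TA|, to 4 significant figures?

41.51

T is at the origin; T and S share the same y with |TS| = 40.2 and S on the +x side, so S = (40.20, 0.000). Tangency of A1 to TS means the radius HS is perpendicular to TS, so H = S + (0, -10.9) = (40.20, -10.90). On A1, S sits at bearing 90° from H; a 95° counterclockwise sweep puts N at bearing 185°, so N = H + 10.9·(cos 185°, sin 185°) = (29.34, -11.85). A1 meets NA tangentially, so HN is at right angles to NA, so NA runs along (−sin 185°, cos 185°); with |NA| = 16.1, A = (30.74, -27.89). Then |TA| = |A − T| = 41.51.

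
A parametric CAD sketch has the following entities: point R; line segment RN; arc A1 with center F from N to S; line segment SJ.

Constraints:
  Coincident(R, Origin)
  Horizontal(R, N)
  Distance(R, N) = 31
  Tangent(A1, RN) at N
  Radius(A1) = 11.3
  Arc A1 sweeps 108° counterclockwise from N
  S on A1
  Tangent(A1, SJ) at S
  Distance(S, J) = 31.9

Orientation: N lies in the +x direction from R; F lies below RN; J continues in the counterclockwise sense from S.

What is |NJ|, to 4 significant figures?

45.14

R is at the origin; R and N share the same y with |RN| = 31.0 and N on the +x side, so N = (31.00, 0.000). A1 meets RN tangentially, so FN is at right angles to RN, so F = N + (0, -11.3) = (31.00, -11.30). On A1, N sits at bearing 90° from F; a 108° counterclockwise sweep puts S at bearing 198°, so S = F + 11.3·(cos 198°, sin 198°) = (20.25, -14.79). Tangency of A1 to SJ means the radius FS is perpendicular to SJ, so SJ runs along (−sin 198°, cos 198°); with |SJ| = 31.9, J = (30.11, -45.13). Then |NJ| = |J − N| = 45.14.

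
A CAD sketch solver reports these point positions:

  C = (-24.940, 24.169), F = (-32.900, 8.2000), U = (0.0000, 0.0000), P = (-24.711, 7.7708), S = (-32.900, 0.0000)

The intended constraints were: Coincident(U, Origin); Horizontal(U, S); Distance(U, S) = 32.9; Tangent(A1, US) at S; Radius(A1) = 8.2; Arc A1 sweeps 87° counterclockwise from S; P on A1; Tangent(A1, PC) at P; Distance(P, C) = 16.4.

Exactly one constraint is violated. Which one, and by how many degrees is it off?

Tangent(A1, PC) at P — off by 3.80°.

U = (0.00, 0.00) ✓; U.y = 0.00, S.y = 0.00 ✓; |US| = 32.90 ✓; ∠(FS, SU) = 90.00° ✓; |FS| = 8.200 ✓; bearing(F→P) − bearing(F→S) = 87.00° ✓; |FP| = 8.200 ✓; ∠(FP, PC) = 86.20° ✗; |PC| = 16.40 ✓.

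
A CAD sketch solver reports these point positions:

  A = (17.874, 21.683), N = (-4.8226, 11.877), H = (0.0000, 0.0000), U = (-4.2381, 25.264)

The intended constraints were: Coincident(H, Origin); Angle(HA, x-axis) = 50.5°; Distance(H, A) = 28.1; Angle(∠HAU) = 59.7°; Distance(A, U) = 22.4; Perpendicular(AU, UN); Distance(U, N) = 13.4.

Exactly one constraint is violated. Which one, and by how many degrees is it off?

Perpendicular(AU, UN) — off by 6.70°.

H = (0.00, 0.00) ✓; HA at 50.50° ✓; |HA| = 28.10 ✓; ∠HAU = 59.70° ✓; |AU| = 22.40 ✓; ∠(AU, UN) = 96.70° ✗; |UN| = 13.40 ✓.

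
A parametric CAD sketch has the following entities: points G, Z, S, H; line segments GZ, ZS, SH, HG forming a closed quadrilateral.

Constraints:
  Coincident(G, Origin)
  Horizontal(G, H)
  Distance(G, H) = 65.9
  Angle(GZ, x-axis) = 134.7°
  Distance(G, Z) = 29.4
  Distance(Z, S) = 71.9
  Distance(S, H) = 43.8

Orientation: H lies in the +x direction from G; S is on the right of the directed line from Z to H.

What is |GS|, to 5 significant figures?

42.550

Checks: |ZS| = 71.90 ✓; |SH| = 43.80 ✓.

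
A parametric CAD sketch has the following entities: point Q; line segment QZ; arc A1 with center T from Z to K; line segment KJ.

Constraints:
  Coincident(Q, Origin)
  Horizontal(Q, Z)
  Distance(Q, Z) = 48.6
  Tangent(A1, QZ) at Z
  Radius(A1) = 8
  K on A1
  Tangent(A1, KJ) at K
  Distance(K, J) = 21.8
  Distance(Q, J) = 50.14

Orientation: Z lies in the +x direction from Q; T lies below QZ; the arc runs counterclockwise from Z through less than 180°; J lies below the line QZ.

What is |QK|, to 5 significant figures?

41.366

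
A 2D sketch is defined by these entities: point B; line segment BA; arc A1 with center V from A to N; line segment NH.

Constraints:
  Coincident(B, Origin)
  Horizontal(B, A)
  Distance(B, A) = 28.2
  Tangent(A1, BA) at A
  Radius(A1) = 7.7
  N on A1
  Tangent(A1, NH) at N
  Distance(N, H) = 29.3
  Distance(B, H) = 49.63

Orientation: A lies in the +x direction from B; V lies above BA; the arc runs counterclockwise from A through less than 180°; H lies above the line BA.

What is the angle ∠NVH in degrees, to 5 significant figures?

75.276°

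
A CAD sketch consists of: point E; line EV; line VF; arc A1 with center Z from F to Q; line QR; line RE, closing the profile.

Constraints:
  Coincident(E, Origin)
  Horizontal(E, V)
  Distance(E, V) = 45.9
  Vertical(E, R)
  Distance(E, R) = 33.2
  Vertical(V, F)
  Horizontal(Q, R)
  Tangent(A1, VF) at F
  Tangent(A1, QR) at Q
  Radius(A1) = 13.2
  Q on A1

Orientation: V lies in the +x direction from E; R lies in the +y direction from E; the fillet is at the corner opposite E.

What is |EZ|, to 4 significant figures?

38.33

ER is vertical with |ER| = 33.2 and R on the +y side, so R = (0.000, 33.20). The virtual corner opposite E is at (45.90, 33.20). Tangency of A1 to VF means the radius ZF is perpendicular to VF and A1 meets QR tangentially, so ZQ is at right angles to QR, with radius 13.2, so the center Z sits 13.2 in from both sides at Z = (32.70, 20.00). Then |EZ| = |Z − E| = 38.33.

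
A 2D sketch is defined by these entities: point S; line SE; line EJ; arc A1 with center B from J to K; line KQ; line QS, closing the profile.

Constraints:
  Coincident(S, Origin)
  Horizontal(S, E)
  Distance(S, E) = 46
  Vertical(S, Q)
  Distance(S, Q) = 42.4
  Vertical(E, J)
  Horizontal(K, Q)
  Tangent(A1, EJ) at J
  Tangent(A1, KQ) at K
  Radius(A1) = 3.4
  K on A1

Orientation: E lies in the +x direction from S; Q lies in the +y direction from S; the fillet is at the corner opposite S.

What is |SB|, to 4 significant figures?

57.76

S is at the origin; S and E share the same y with |SE| = 46.0 and E on the +x side, so E = (46.00, 0.000). S and Q share the same x with |SQ| = 42.4 and Q on the +y side, so Q = (0.000, 42.40). The virtual corner opposite S is at (46.00, 42.40). The tangent condition forces BJ to be normal to EJ and the tangent condition forces BK to be normal to KQ, with radius 3.4, so the center B sits 3.4 in from both sides at B = (42.60, 39.00). Then |SB| = |B − S| = 57.76.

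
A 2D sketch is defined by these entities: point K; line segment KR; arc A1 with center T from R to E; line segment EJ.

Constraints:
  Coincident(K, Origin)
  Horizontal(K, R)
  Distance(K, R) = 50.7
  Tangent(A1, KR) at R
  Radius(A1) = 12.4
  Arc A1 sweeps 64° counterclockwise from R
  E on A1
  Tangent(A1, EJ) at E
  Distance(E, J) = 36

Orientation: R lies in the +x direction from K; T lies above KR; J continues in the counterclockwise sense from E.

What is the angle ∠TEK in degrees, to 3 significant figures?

32.4°

K is at the origin; K and R share the same y with |KR| = 50.7 and R on the +x side, so R = (50.7, 0.00). Since A1 is tangent to KR there, TR ⟂ KR, so T = R + (0, 12.4) = (50.7, 12.4). On A1, R sits at bearing -90° from T; a 64° counterclockwise sweep puts E at bearing -26°, so E = T + 12.4·(cos -26°, sin -26°) = (61.8, 6.96). Then cos ∠TEK = ET·EK / (|ET||EK|), giving 32.4°.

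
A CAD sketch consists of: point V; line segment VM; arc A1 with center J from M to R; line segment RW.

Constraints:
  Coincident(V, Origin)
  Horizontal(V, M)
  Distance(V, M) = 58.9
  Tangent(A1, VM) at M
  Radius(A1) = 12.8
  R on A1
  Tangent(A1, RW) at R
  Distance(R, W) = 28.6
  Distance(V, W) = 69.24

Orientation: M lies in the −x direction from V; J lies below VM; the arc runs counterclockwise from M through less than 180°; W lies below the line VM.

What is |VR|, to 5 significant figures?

72.344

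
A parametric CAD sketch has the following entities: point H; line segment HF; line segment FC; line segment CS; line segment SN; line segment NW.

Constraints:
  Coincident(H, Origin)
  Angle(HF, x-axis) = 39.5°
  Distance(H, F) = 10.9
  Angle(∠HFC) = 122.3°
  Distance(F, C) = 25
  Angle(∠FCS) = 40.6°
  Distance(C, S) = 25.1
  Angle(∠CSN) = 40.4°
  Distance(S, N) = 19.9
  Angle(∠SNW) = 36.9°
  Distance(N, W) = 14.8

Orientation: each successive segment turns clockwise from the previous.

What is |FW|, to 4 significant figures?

18.72

H is at the origin; HF runs at 39.5° with length 10.9, so F = (8.411, 6.933). ∠HFC = 122.3° gives FC at -18.20° from the x-axis; with |FC| = 25.0, C = (32.16, -0.8751). ∠FCS = 40.6° gives CS at -157.6° from the x-axis; with |CS| = 25.1, S = (8.954, -10.44). ∠CSN = 40.4° gives SN at 62.80° from the x-axis; with |SN| = 19.9, N = (18.05, 7.259). ∠SNW = 36.9° gives NW at -80.30° from the x-axis; with |NW| = 14.8, W = (20.54, -7.329). Then |FW| = |W − F| = 18.72.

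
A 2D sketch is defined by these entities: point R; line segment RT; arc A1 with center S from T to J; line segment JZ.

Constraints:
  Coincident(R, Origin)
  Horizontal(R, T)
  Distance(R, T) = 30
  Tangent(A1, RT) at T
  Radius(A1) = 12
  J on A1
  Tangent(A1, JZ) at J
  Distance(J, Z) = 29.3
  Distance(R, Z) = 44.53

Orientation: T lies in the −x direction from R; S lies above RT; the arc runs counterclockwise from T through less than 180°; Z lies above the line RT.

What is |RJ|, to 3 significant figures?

21.5

Checks: |SJ| = 12.00 ✓; ∠(SJ, JZ) = 90.00° ✓; |JZ| = 29.30 ✓; |RZ| = 44.53 ✓.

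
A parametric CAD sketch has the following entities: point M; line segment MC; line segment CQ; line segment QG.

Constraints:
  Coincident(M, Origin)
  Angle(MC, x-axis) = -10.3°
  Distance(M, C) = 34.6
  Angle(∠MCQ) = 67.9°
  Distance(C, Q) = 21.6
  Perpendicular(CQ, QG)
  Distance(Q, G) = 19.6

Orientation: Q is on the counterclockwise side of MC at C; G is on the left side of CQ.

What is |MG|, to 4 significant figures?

15.13

M is at the origin; MC runs at -10.3° with length 34.6, so C = 34.6·(cos -10.3°, sin -10.3°) = (34.04, -6.187). ∠MCQ = 67.9°, so CQ runs at -10.3° + (180° − 67.9°) = 101.8° from the x-axis; with |CQ| = 21.6, Q = C + 21.6·(cos 101.8°, sin 101.8°) = (29.63, 14.96). CQ is perpendicular to QG; with |QG| = 19.6 on the left of CQ, G = Q + 19.6·(-0.9789, -0.2045) = (10.44, 10.95). Then |MG| = |G − M| = 15.13.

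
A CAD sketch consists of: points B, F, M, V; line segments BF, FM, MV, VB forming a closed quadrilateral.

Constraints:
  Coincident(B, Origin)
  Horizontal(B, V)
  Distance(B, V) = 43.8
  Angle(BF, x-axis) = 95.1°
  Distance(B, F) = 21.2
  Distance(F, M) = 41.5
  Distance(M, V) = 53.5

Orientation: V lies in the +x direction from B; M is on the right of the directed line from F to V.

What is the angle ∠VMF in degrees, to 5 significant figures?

62.483°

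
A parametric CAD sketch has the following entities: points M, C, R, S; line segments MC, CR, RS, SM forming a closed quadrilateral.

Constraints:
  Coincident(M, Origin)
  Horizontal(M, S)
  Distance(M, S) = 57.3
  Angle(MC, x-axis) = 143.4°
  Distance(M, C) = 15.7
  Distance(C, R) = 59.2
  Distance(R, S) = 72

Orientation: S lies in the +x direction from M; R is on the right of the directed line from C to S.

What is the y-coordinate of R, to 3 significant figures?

-47.7

M is at the origin; MS is horizontal with |MS| = 57.3 and S in +x, so S = (57.3, 0). MC runs at 143.4° with |MC| = 15.7, so C = (-12.6, 9.36). R is determined by |CR| = 59.2 and |RS| = 72.0 together: it lies at the intersection of circle(C, 59.2) and circle(S, 72.0). With |CS| = 70.5, the foot of the radical line on CS is 23.4 from C and the perpendicular offset is √(59.2² − 23.4²) = 54.4. Taking the right-of-CS solution: R = (3.33, -47.7).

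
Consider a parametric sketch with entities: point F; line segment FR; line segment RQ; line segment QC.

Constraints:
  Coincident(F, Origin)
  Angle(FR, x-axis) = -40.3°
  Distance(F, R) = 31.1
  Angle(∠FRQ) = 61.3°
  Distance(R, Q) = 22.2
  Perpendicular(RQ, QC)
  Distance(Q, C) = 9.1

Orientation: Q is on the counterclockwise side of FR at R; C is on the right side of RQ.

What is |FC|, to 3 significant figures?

37.1

F is at the origin; FR runs at -40.3° with length 31.1, so R = 31.1·(cos -40.3°, sin -40.3°) = (23.7, -20.1). ∠FRQ = 61.3°, so RQ runs at -40.3° + (180° − 61.3°) = 78.4° from the x-axis; with |RQ| = 22.2, Q = R + 22.2·(cos 78.4°, sin 78.4°) = (28.2, 1.63). RQ is perpendicular to QC; with |QC| = 9.1 on the right of RQ, C = Q + 9.1·(0.980, -0.201) = (37.1, -0.198). Then |FC| = |C − F| = 37.1.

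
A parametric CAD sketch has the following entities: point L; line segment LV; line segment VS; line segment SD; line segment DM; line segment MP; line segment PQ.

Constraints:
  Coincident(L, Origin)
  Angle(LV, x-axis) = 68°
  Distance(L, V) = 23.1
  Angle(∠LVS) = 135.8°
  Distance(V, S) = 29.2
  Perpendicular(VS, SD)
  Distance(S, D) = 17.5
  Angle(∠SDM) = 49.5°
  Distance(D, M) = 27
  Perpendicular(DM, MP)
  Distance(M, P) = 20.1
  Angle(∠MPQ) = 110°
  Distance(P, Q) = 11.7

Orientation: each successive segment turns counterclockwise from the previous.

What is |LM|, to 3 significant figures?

30.0

The perpendicularity gives SD at right angles to VS, so SD runs at -158°; with |SD| = 17.5, D = (-18.6, 41.8). ∠SDM = 49.5° gives DM at -27.3° from the x-axis; with |DM| = 27.0, M = (5.41, 29.5). Then |LM| = |M − L| = 30.0.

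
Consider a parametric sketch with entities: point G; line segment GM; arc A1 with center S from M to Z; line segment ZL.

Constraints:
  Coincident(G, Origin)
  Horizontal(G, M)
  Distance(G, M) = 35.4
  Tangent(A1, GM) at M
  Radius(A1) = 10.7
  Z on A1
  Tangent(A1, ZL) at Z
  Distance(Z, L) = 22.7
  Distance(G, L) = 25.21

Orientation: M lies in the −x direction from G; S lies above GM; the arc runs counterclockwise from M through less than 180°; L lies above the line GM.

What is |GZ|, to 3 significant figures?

27.4

G is at the origin; GM is horizontal with |GM| = 35.4 and M on the −x side, so M = (-35.4, 0.00). Tangency of A1 to GM means the radius SM is perpendicular to GM, so S = M + (0, 10.7) = (-35.4, 10.7). Since SZ ⟂ ZL (tangency), |SL| = √(10.7² + 22.7²) = 25.1 regardless of where Z sits on A1. So L lies on both circle(G, 25.21) and circle(S, 25.1); the above-GM intersection is L = (-12.8, 21.7). Z is the foot of the tangent from L: Z = (-27.1, 4.00).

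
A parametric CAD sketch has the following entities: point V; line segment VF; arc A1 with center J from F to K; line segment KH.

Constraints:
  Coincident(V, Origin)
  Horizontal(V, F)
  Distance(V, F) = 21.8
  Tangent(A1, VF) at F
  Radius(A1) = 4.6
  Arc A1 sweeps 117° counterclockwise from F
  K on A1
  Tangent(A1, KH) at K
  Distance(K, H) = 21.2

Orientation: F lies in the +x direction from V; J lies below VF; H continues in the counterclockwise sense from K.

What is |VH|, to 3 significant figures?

37.4

V is at the origin; VF is horizontal with |VF| = 21.8 and F on the +x side, so F = (21.8, 0.00). A1 meets VF tangentially, so JF is at right angles to VF, so J = F + (0, -4.6) = (21.8, -4.60). On A1, F sits at bearing 90° from J; a 117° counterclockwise sweep puts K at bearing 207°, so K = J + 4.6·(cos 207°, sin 207°) = (17.7, -6.69). Tangency of A1 to KH means the radius JK is perpendicular to KH, so KH runs along (−sin 207°, cos 207°); with |KH| = 21.2, H = (27.3, -25.6). Then |VH| = |H − V| = 37.4.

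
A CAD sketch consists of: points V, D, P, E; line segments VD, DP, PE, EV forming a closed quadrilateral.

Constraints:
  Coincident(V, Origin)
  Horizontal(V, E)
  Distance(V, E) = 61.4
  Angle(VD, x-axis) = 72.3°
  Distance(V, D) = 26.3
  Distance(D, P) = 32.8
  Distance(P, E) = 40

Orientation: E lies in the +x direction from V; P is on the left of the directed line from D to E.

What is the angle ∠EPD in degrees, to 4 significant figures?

107.8°

V is at the origin; VE is horizontal with |VE| = 61.4 and E in +x, so E = (61.4, 0). VD runs at 72.3° with |VD| = 26.3, so D = (7.996, 25.05). P is determined by |DP| = 32.8 and |PE| = 40.0 together: it lies at the intersection of circle(D, 32.8) and circle(E, 40.0). With |DE| = 58.99, the foot of the radical line on DE is 25.05 from D and the perpendicular offset is √(32.8² − 25.05²) = 21.17. Taking the left-of-DE solution: P = (39.67, 33.58).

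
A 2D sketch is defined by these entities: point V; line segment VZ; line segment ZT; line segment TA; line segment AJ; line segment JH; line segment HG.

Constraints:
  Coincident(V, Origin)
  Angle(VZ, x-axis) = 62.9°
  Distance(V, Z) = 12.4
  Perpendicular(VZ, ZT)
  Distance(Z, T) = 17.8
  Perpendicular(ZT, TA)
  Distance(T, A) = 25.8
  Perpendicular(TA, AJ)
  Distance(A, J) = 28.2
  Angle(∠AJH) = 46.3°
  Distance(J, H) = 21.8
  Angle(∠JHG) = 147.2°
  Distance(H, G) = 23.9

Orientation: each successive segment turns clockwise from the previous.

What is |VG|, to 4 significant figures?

29.01

∠AJH = 46.3° gives JH at 19.20° from the x-axis; with |JH| = 21.8, H = (5.225, -0.02189). ∠JHG = 147.2° gives HG at -13.60° from the x-axis; with |HG| = 23.9, G = (28.45, -5.642). Then |VG| = |G − V| = 29.01.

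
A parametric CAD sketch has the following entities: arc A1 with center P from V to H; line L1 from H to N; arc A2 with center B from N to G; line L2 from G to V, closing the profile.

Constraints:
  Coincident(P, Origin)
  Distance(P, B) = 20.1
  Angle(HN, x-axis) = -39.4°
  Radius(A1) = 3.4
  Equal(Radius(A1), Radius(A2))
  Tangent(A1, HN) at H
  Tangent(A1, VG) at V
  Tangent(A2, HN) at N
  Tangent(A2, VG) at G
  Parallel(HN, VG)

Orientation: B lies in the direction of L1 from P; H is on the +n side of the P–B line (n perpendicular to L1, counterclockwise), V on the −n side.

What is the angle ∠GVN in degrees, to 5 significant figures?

18.691°

The slot axis is L1's direction at -39.4°, so u = (cos -39.4°, sin -39.4°) = (0.77273, -0.63473) and n = (−sin -39.4°, cos -39.4°) = (0.63473, 0.77273). P is at the origin and B lies 20.1 along u from P, so B = 20.1·u = (15.532, -12.758). Tangency of A1 to both parallel lines with radius 3.4 puts H and V at P ± 3.4·n: H = (2.1581, 2.6273), V = (-2.1581, -2.6273). Equal radii place N and G the same way about B: N = B + 3.4·n = (17.690, -10.131), G = B − 3.4·n = (13.374, -15.385). Then cos ∠GVN = VG·VN / (|VG||VN|), giving 18.691°.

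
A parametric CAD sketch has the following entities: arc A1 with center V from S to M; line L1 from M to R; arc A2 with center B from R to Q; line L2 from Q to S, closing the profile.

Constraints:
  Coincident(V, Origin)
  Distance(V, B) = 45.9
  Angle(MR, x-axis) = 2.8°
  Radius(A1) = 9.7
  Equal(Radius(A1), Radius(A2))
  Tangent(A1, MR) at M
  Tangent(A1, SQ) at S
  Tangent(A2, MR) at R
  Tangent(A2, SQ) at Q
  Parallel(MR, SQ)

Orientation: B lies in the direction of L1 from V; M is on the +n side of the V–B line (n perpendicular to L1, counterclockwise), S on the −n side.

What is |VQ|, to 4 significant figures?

46.91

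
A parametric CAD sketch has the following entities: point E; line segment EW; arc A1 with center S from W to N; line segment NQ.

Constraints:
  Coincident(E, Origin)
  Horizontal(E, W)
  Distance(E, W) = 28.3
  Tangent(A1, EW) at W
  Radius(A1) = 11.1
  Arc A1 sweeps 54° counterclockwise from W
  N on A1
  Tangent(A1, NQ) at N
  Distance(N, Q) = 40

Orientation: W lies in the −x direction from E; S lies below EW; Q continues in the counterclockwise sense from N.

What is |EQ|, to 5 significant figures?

71.133

On A1, W sits at bearing 90° from S; a 54° counterclockwise sweep puts N at bearing 144°, so N = S + 11.1·(cos 144°, sin 144°) = (-37.280, -4.5756). A1 meets NQ tangentially, so SN is at right angles to NQ, so NQ runs along (−sin 144°, cos 144°); with |NQ| = 40.0, Q = (-60.791, -36.936). Then |EQ| = |Q − E| = 71.133.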